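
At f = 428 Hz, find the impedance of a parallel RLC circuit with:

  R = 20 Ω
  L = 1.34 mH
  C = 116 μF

Step 1 — Angular frequency: ω = 2π·f = 2π·428 = 2689 rad/s.
Step 2 — Component impedances:
  R: Z = R = 20 Ω
  L: Z = jωL = j·2689·0.00134 = 0 + j3.604 Ω
  C: Z = 1/(jωC) = -j/(ω·C) = 0 - j3.206 Ω
Step 3 — Parallel combination: 1/Z_total = 1/R + 1/L + 1/C; Z_total = 13.56 - j9.343 Ω = 16.47∠-34.6° Ω.

Z = 13.56 - j9.343 Ω = 16.47∠-34.6° Ω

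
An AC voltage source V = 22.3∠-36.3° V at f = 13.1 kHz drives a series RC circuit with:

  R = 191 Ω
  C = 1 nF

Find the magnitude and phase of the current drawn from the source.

Step 1 — Angular frequency: ω = 2π·f = 2π·1.31e+04 = 8.231e+04 rad/s.
Step 2 — Component impedances:
  R: Z = R = 191 Ω
  C: Z = 1/(jωC) = -j/(ω·C) = 0 - j1.215e+04 Ω
Step 3 — Series combination: Z_total = R + C = 191 - j1.215e+04 Ω = 1.215e+04∠-89.1° Ω.
Step 4 — Source phasor: V = 22.3∠-36.3° V = 17.97 - j13.2 V.
Step 5 — Ohm's law: I = V / Z_total = (17.97 - j13.2) / (191 - j1.215e+04) = 0.00111 + j0.001462 A.
Step 6 — Convert to polar: |I| = 0.001835 A, ∠I = 52.8°.

I = 0.001835∠52.8° A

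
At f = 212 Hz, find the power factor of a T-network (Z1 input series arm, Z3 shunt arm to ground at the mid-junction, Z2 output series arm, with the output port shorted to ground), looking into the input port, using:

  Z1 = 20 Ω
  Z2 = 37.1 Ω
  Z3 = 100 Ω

Step 1 — Angular frequency: ω = 2π·f = 2π·212 = 1332 rad/s.
Step 2 — Component impedances:
  Z1: Z = R = 20 Ω
  Z2: Z = R = 37.1 Ω
  Z3: Z = R = 100 Ω
Step 3 — With the output port shorted to ground, the output series arm Z2 runs from the junction to ground; the shunt arm Z3 also runs from the junction to ground. They appear in parallel: Z3 || Z2 = 27.06 Ω.
Step 4 — Series with input arm Z1: Z_in = Z1 + (Z3 || Z2) = 47.06 Ω = 47.06∠0.0° Ω.
Step 5 — Power factor: PF = cos(φ) = Re(Z)/|Z| = 47.06/47.06 = 1.
Step 6 — Type: Im(Z) = 0 ⇒ unity (phase φ = 0.0°).

PF = 1 (unity, φ = 0.0°)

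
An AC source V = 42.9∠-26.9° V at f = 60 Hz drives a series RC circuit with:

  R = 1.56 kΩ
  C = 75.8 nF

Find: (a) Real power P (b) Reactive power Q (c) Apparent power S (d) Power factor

Step 1 — Angular frequency: ω = 2π·f = 2π·60 = 377 rad/s.
Step 2 — Component impedances:
  R: Z = R = 1560 Ω
  C: Z = 1/(jωC) = -j/(ω·C) = 0 - j3.499e+04 Ω
Step 3 — Series combination: Z_total = R + C = 1560 - j3.499e+04 Ω = 3.503e+04∠-87.4° Ω.
Step 4 — Source phasor: V = 42.9∠-26.9° V = 38.26 - j19.41 V.
Step 5 — Current: I = V / Z = 0.0006022 + j0.001066 A = 0.001225∠60.5° A.
Step 6 — Complex power: S = V·I* = 0.00234 - j0.05249 VA.
Step 7 — Real power: P = Re(S) = 0.00234 W.
Step 8 — Reactive power: Q = Im(S) = -0.05249 VAR.
Step 9 — Apparent power: |S| = 0.05254 VA.
Step 10 — Power factor: PF = P/|S| = 0.04453 (leading).

(a) P = 0.00234 W  (b) Q = -0.05249 VAR  (c) S = 0.05254 VA  (d) PF = 0.04453 (leading)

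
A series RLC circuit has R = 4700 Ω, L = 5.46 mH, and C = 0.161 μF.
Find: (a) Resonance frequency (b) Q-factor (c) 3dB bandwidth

Step 1 — Resonance: ω₀ = 1/√(LC) = 1/√(0.00546·1.61e-07) = 3.373e+04 rad/s.
Step 2 — f₀ = ω₀/(2π) = 5368 Hz.
Step 3 — Series Q: Q = ω₀L/R = 3.373e+04·0.00546/4700 = 0.03918.
Step 4 — Bandwidth: Δω = ω₀/Q = 8.608e+05 rad/s; BW = Δω/(2π) = 1.37e+05 Hz.

(a) f₀ = 5368 Hz  (b) Q = 0.03918  (c) BW = 1.37e+05 Hz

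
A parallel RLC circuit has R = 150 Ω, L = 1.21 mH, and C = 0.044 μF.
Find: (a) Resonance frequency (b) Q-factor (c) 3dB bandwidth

Step 1 — Resonance: ω₀ = 1/√(LC) = 1/√(0.00121·4.4e-08) = 1.371e+05 rad/s.
Step 2 — f₀ = ω₀/(2π) = 2.181e+04 Hz.
Step 3 — Parallel Q: Q = R/(ω₀L) = 150/(1.371e+05·0.00121) = 0.9045.
Step 4 — Bandwidth: Δω = ω₀/Q = 1.515e+05 rad/s; BW = Δω/(2π) = 2.411e+04 Hz.

(a) f₀ = 2.181e+04 Hz  (b) Q = 0.9045  (c) BW = 2.411e+04 Hz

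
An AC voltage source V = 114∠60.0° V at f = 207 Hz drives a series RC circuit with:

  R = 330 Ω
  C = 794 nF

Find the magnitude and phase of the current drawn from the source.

Step 1 — Angular frequency: ω = 2π·f = 2π·207 = 1301 rad/s.
Step 2 — Component impedances:
  R: Z = R = 330 Ω
  C: Z = 1/(jωC) = -j/(ω·C) = 0 - j968.3 Ω
Step 3 — Series combination: Z_total = R + C = 330 - j968.3 Ω = 1023∠-71.2° Ω.
Step 4 — Source phasor: V = 114∠60.0° V = 57 + j98.73 V.
Step 5 — Ohm's law: I = V / Z_total = (57 + j98.73) / (330 - j968.3) = -0.07337 + j0.08387 A.
Step 6 — Convert to polar: |I| = 0.1114 A, ∠I = 131.2°.

I = 0.1114∠131.2° A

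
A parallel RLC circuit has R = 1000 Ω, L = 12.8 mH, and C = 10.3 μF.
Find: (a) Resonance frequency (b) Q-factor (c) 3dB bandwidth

Step 1 — Resonance: ω₀ = 1/√(LC) = 1/√(0.0128·1.03e-05) = 2754 rad/s.
Step 2 — f₀ = ω₀/(2π) = 438.3 Hz.
Step 3 — Parallel Q: Q = R/(ω₀L) = 1000/(2754·0.0128) = 28.37.
Step 4 — Bandwidth: Δω = ω₀/Q = 97.09 rad/s; BW = Δω/(2π) = 15.45 Hz.

(a) f₀ = 438.3 Hz  (b) Q = 28.37  (c) BW = 15.45 Hz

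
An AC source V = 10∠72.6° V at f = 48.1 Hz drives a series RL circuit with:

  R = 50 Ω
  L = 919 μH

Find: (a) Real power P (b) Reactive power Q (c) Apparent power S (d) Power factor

Step 1 — Angular frequency: ω = 2π·f = 2π·48.1 = 302.2 rad/s.
Step 2 — Component impedances:
  R: Z = R = 50 Ω
  L: Z = jωL = j·302.2·0.000919 = 0 + j0.2777 Ω
Step 3 — Series combination: Z_total = R + L = 50 + j0.2777 Ω = 50∠0.3° Ω.
Step 4 — Source phasor: V = 10∠72.6° V = 2.99 + j9.542 V.
Step 5 — Current: I = V / Z = 0.06087 + j0.1905 A = 0.2∠72.3° A.
Step 6 — Complex power: S = V·I* = 2 + j0.01111 VA.
Step 7 — Real power: P = Re(S) = 2 W.
Step 8 — Reactive power: Q = Im(S) = 0.01111 VAR.
Step 9 — Apparent power: |S| = 2 VA.
Step 10 — Power factor: PF = P/|S| = 1 (lagging).

(a) P = 2 W  (b) Q = 0.01111 VAR  (c) S = 2 VA  (d) PF = 1 (lagging)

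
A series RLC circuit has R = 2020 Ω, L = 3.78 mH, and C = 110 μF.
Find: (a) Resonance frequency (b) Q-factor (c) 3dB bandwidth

Step 1 — Resonance: ω₀ = 1/√(LC) = 1/√(0.00378·0.00011) = 1551 rad/s.
Step 2 — f₀ = ω₀/(2π) = 246.8 Hz.
Step 3 — Series Q: Q = ω₀L/R = 1551·0.00378/2020 = 0.002902.
Step 4 — Bandwidth: Δω = ω₀/Q = 5.344e+05 rad/s; BW = Δω/(2π) = 8.505e+04 Hz.

(a) f₀ = 246.8 Hz  (b) Q = 0.002902  (c) BW = 8.505e+04 Hz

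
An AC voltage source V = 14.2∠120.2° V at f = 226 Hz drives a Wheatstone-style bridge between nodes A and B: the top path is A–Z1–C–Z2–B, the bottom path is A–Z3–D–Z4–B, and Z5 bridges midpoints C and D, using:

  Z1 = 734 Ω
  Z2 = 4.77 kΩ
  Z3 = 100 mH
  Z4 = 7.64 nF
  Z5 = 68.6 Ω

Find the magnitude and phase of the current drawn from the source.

Step 1 — Angular frequency: ω = 2π·f = 2π·226 = 1420 rad/s.
Step 2 — Component impedances:
  Z1: Z = R = 734 Ω
  Z2: Z = R = 4770 Ω
  Z3: Z = jωL = j·1420·0.1 = 0 + j142 Ω
  Z4: Z = 1/(jωC) = -j/(ω·C) = 0 - j9.218e+04 Ω
  Z5: Z = R = 68.6 Ω
Step 3 — Bridge requires nodal analysis (the Z5 bridge couples midpoints C and D, so the two paths cannot be reduced to a simple series/parallel combination). Setting node B to ground and injecting 1 A at node A, the 3-node admittance system at A, C, D solves to V_A = Z_AB = 4839 - j137.3 Ω = 4841∠-1.6° Ω.
Step 4 — Source phasor: V = 14.2∠120.2° V = -7.143 + j12.27 V.
Step 5 — Ohm's law: I = V / Z_total = (-7.143 + j12.27) / (4839 - j137.3) = -0.001547 + j0.002492 A.
Step 6 — Convert to polar: |I| = 0.002933 A, ∠I = 121.8°.

I = 0.002933∠121.8° A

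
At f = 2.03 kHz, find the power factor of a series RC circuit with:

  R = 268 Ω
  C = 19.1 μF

Step 1 — Angular frequency: ω = 2π·f = 2π·2030 = 1.275e+04 rad/s.
Step 2 — Component impedances:
  R: Z = R = 268 Ω
  C: Z = 1/(jωC) = -j/(ω·C) = 0 - j4.105 Ω
Step 3 — Series combination: Z_total = R + C = 268 - j4.105 Ω = 268∠-0.9° Ω.
Step 4 — Power factor: PF = cos(φ) = Re(Z)/|Z| = 268/268.03 = 0.9999.
Step 5 — Type: Im(Z) = -4.105 ⇒ leading (phase φ = -0.9°).

PF = 0.9999 (leading, φ = -0.9°)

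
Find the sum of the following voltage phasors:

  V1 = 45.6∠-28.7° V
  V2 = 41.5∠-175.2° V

Step 1 — Convert each phasor to rectangular form:
  V1 = 45.6·(cos(-28.7°) + j·sin(-28.7°)) = 40 - j21.9 V
  V2 = 41.5·(cos(-175.2°) + j·sin(-175.2°)) = -41.35 - j3.473 V
Step 2 — Sum components: V_total = -1.357 - j25.37 V.
Step 3 — Convert to polar: |V_total| = 25.41 V, ∠V_total = -93.1°.

V_total = 25.41∠-93.1° V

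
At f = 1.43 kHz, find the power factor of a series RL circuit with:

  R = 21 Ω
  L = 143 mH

Step 1 — Angular frequency: ω = 2π·f = 2π·1430 = 8985 rad/s.
Step 2 — Component impedances:
  R: Z = R = 21 Ω
  L: Z = jωL = j·8985·0.143 = 0 + j1285 Ω
Step 3 — Series combination: Z_total = R + L = 21 + j1285 Ω = 1285∠89.1° Ω.
Step 4 — Power factor: PF = cos(φ) = Re(Z)/|Z| = 21/1285 = 0.01634.
Step 5 — Type: Im(Z) = 1285 ⇒ lagging (phase φ = 89.1°).

PF = 0.01634 (lagging, φ = 89.1°)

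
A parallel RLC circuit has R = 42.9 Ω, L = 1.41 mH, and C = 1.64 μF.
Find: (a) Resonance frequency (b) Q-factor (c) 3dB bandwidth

Step 1 — Resonance: ω₀ = 1/√(LC) = 1/√(0.00141·1.64e-06) = 2.08e+04 rad/s.
Step 2 — f₀ = ω₀/(2π) = 3310 Hz.
Step 3 — Parallel Q: Q = R/(ω₀L) = 42.9/(2.08e+04·0.00141) = 1.463.
Step 4 — Bandwidth: Δω = ω₀/Q = 1.421e+04 rad/s; BW = Δω/(2π) = 2262 Hz.

(a) f₀ = 3310 Hz  (b) Q = 1.463  (c) BW = 2262 Hz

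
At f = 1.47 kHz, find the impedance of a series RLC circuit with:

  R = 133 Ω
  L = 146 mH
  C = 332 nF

Step 1 — Angular frequency: ω = 2π·f = 2π·1470 = 9236 rad/s.
Step 2 — Component impedances:
  R: Z = R = 133 Ω
  L: Z = jωL = j·9236·0.146 = 0 + j1348 Ω
  C: Z = 1/(jωC) = -j/(ω·C) = 0 - j326.1 Ω
Step 3 — Series combination: Z_total = R + L + C = 133 + j1022 Ω = 1031∠82.6° Ω.

Z = 133 + j1022 Ω = 1031∠82.6° Ω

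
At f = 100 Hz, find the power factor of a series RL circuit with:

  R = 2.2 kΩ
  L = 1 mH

Step 1 — Angular frequency: ω = 2π·f = 2π·100 = 628.3 rad/s.
Step 2 — Component impedances:
  R: Z = R = 2200 Ω
  L: Z = jωL = j·628.3·0.001 = 0 + j0.6283 Ω
Step 3 — Series combination: Z_total = R + L = 2200 + j0.6283 Ω = 2200∠0.0° Ω.
Step 4 — Power factor: PF = cos(φ) = Re(Z)/|Z| = 2200/2200 = 1.
Step 5 — Type: Im(Z) = 0.6283 ⇒ lagging (phase φ = 0.0°).

PF = 1 (lagging, φ = 0.0°)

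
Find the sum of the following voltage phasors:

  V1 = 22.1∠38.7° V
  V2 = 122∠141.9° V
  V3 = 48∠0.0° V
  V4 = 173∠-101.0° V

Step 1 — Convert each phasor to rectangular form:
  V1 = 22.1·(cos(38.7°) + j·sin(38.7°)) = 17.25 + j13.82 V
  V2 = 122·(cos(141.9°) + j·sin(141.9°)) = -96.01 + j75.28 V
  V3 = 48·(cos(0.0°) + j·sin(0.0°)) = 48 V
  V4 = 173·(cos(-101.0°) + j·sin(-101.0°)) = -33.01 - j169.8 V
Step 2 — Sum components: V_total = -63.77 - j80.73 V.
Step 3 — Convert to polar: |V_total| = 102.9 V, ∠V_total = -128.3°.

V_total = 102.9∠-128.3° V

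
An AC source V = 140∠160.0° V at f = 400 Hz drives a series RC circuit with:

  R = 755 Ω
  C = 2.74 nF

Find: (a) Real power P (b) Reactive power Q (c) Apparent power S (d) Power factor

Step 1 — Angular frequency: ω = 2π·f = 2π·400 = 2513 rad/s.
Step 2 — Component impedances:
  R: Z = R = 755 Ω
  C: Z = 1/(jωC) = -j/(ω·C) = 0 - j1.452e+05 Ω
Step 3 — Series combination: Z_total = R + C = 755 - j1.452e+05 Ω = 1.452e+05∠-89.7° Ω.
Step 4 — Source phasor: V = 140∠160.0° V = -131.6 + j47.88 V.
Step 5 — Current: I = V / Z = -0.0003344 - j0.0009042 A = 0.0009641∠-110.3° A.
Step 6 — Complex power: S = V·I* = 0.0007017 - j0.135 VA.
Step 7 — Real power: P = Re(S) = 0.0007017 W.
Step 8 — Reactive power: Q = Im(S) = -0.135 VAR.
Step 9 — Apparent power: |S| = 0.135 VA.
Step 10 — Power factor: PF = P/|S| = 0.005199 (leading).

(a) P = 0.0007017 W  (b) Q = -0.135 VAR  (c) S = 0.135 VA  (d) PF = 0.005199 (leading)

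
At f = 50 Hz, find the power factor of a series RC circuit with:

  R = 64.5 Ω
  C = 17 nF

Step 1 — Angular frequency: ω = 2π·f = 2π·50 = 314.2 rad/s.
Step 2 — Component impedances:
  R: Z = R = 64.5 Ω
  C: Z = 1/(jωC) = -j/(ω·C) = 0 - j1.872e+05 Ω
Step 3 — Series combination: Z_total = R + C = 64.5 - j1.872e+05 Ω = 1.872e+05∠-90.0° Ω.
Step 4 — Power factor: PF = cos(φ) = Re(Z)/|Z| = 64.5/1.8724e+05 = 0.0003445.
Step 5 — Type: Im(Z) = -1.872e+05 ⇒ leading (phase φ = -90.0°).

PF = 0.0003445 (leading, φ = -90.0°)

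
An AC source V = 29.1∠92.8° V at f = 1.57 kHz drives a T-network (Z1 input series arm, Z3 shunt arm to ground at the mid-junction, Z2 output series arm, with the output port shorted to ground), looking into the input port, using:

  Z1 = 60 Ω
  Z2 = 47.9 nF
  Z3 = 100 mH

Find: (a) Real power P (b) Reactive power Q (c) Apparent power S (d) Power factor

Step 1 — Angular frequency: ω = 2π·f = 2π·1570 = 9865 rad/s.
Step 2 — Component impedances:
  Z1: Z = R = 60 Ω
  Z2: Z = 1/(jωC) = -j/(ω·C) = 0 - j2116 Ω
  Z3: Z = jωL = j·9865·0.1 = 0 + j986.5 Ω
Step 3 — With the output port shorted to ground, the output series arm Z2 runs from the junction to ground; the shunt arm Z3 also runs from the junction to ground. They appear in parallel: Z3 || Z2 = 0 + j1848 Ω.
Step 4 — Series with input arm Z1: Z_in = Z1 + (Z3 || Z2) = 60 + j1848 Ω = 1849∠88.1° Ω.
Step 5 — Source phasor: V = 29.1∠92.8° V = -1.422 + j29.07 V.
Step 6 — Current: I = V / Z = 0.01569 + j0.001279 A = 0.01574∠4.7° A.
Step 7 — Complex power: S = V·I* = 0.01487 + j0.4578 VA.
Step 8 — Real power: P = Re(S) = 0.01487 W.
Step 9 — Reactive power: Q = Im(S) = 0.4578 VAR.
Step 10 — Apparent power: |S| = 0.4581 VA.
Step 11 — Power factor: PF = P/|S| = 0.03246 (lagging).

(a) P = 0.01487 W  (b) Q = 0.4578 VAR  (c) S = 0.4581 VA  (d) PF = 0.03246 (lagging)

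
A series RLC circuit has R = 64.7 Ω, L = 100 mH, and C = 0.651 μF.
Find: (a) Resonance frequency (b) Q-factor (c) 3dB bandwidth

Step 1 — Resonance: ω₀ = 1/√(LC) = 1/√(0.1·6.51e-07) = 3919 rad/s.
Step 2 — f₀ = ω₀/(2π) = 623.8 Hz.
Step 3 — Series Q: Q = ω₀L/R = 3919·0.1/64.7 = 6.058.
Step 4 — Bandwidth: Δω = ω₀/Q = 647 rad/s; BW = Δω/(2π) = 103 Hz.

(a) f₀ = 623.8 Hz  (b) Q = 6.058  (c) BW = 103 Hz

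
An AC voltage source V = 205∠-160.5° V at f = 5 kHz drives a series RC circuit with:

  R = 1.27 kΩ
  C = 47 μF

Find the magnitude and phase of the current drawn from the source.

Step 1 — Angular frequency: ω = 2π·f = 2π·5000 = 3.142e+04 rad/s.
Step 2 — Component impedances:
  R: Z = R = 1270 Ω
  C: Z = 1/(jωC) = -j/(ω·C) = 0 - j0.6773 Ω
Step 3 — Series combination: Z_total = R + C = 1270 - j0.6773 Ω = 1270∠-0.0° Ω.
Step 4 — Source phasor: V = 205∠-160.5° V = -193.2 - j68.43 V.
Step 5 — Ohm's law: I = V / Z_total = (-193.2 - j68.43) / (1270 - j0.6773) = -0.1521 - j0.05396 A.
Step 6 — Convert to polar: |I| = 0.1614 A, ∠I = -160.5°.

I = 0.1614∠-160.5° A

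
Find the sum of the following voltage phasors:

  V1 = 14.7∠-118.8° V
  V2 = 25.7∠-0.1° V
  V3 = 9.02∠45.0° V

Step 1 — Convert each phasor to rectangular form:
  V1 = 14.7·(cos(-118.8°) + j·sin(-118.8°)) = -7.082 - j12.88 V
  V2 = 25.7·(cos(-0.1°) + j·sin(-0.1°)) = 25.7 - j0.04485 V
  V3 = 9.02·(cos(45.0°) + j·sin(45.0°)) = 6.378 + j6.378 V
Step 2 — Sum components: V_total = 25 - j6.548 V.
Step 3 — Convert to polar: |V_total| = 25.84 V, ∠V_total = -14.7°.

V_total = 25.84∠-14.7° V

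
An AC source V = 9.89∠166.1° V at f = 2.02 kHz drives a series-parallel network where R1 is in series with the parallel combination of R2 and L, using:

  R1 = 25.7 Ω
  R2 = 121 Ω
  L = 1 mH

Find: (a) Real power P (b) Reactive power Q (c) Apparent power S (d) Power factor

Step 1 — Angular frequency: ω = 2π·f = 2π·2020 = 1.269e+04 rad/s.
Step 2 — Component impedances:
  R1: Z = R = 25.7 Ω
  R2: Z = R = 121 Ω
  L: Z = jωL = j·1.269e+04·0.001 = 0 + j12.69 Ω
Step 3 — Parallel branch: R2 || L = 1/(1/R2 + 1/L) = 1.317 + j12.55 Ω.
Step 4 — Series with R1: Z_total = R1 + (R2 || L) = 27.02 + j12.55 Ω = 29.79∠24.9° Ω.
Step 5 — Source phasor: V = 9.89∠166.1° V = -9.6 + j2.376 V.
Step 6 — Current: I = V / Z = -0.2586 + j0.2081 A = 0.332∠141.2° A.
Step 7 — Complex power: S = V·I* = 2.978 + j1.384 VA.
Step 8 — Real power: P = Re(S) = 2.978 W.
Step 9 — Reactive power: Q = Im(S) = 1.384 VAR.
Step 10 — Apparent power: |S| = 3.283 VA.
Step 11 — Power factor: PF = P/|S| = 0.9069 (lagging).

(a) P = 2.978 W  (b) Q = 1.384 VAR  (c) S = 3.283 VA  (d) PF = 0.9069 (lagging)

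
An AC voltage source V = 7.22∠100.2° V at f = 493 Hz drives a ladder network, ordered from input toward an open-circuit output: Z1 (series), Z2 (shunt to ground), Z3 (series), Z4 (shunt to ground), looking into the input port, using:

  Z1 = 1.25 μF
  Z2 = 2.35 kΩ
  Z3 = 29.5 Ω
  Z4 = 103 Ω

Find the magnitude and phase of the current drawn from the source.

Step 1 — Angular frequency: ω = 2π·f = 2π·493 = 3098 rad/s.
Step 2 — Component impedances:
  Z1: Z = 1/(jωC) = -j/(ω·C) = 0 - j258.3 Ω
  Z2: Z = R = 2350 Ω
  Z3: Z = R = 29.5 Ω
  Z4: Z = R = 103 Ω
Step 3 — Ladder network (open output): work backward from the far end, alternating series and parallel combinations. Z_in = 125.4 - j258.3 Ω = 287.1∠-64.1° Ω.
Step 4 — Source phasor: V = 7.22∠100.2° V = -1.279 + j7.106 V.
Step 5 — Ohm's law: I = V / Z_total = (-1.279 + j7.106) / (125.4 - j258.3) = -0.02421 + j0.006806 A.
Step 6 — Convert to polar: |I| = 0.02515 A, ∠I = 164.3°.

I = 0.02515∠164.3° A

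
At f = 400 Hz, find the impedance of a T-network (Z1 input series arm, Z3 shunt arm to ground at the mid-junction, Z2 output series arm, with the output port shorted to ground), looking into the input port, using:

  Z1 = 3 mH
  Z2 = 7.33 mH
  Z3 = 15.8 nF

Step 1 — Angular frequency: ω = 2π·f = 2π·400 = 2513 rad/s.
Step 2 — Component impedances:
  Z1: Z = jωL = j·2513·0.003 = 0 + j7.54 Ω
  Z2: Z = jωL = j·2513·0.00733 = 0 + j18.42 Ω
  Z3: Z = 1/(jωC) = -j/(ω·C) = 0 - j2.518e+04 Ω
Step 3 — With the output port shorted to ground, the output series arm Z2 runs from the junction to ground; the shunt arm Z3 also runs from the junction to ground. They appear in parallel: Z3 || Z2 = 0 + j18.44 Ω.
Step 4 — Series with input arm Z1: Z_in = Z1 + (Z3 || Z2) = 0 + j25.98 Ω = 25.98∠90.0° Ω.

Z = 0 + j25.98 Ω = 25.98∠90.0° Ω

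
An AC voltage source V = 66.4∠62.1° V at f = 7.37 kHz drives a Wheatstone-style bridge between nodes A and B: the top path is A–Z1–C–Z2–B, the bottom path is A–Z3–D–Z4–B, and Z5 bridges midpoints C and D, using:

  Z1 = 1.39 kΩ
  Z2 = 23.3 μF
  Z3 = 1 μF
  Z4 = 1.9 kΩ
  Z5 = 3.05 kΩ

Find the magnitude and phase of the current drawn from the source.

Step 1 — Angular frequency: ω = 2π·f = 2π·7370 = 4.631e+04 rad/s.
Step 2 — Component impedances:
  Z1: Z = R = 1390 Ω
  Z2: Z = 1/(jωC) = -j/(ω·C) = 0 - j0.9268 Ω
  Z3: Z = 1/(jωC) = -j/(ω·C) = 0 - j21.59 Ω
  Z4: Z = R = 1900 Ω
  Z5: Z = R = 3050 Ω
Step 3 — Bridge requires nodal analysis (the Z5 bridge couples midpoints C and D, so the two paths cannot be reduced to a simple series/parallel combination). Setting node B to ground and injecting 1 A at node A, the 3-node admittance system at A, C, D solves to V_A = Z_AB = 635.5 - j6.773 Ω = 635.6∠-0.6° Ω.
Step 4 — Source phasor: V = 66.4∠62.1° V = 31.07 + j58.68 V.
Step 5 — Ohm's law: I = V / Z_total = (31.07 + j58.68) / (635.5 - j6.773) = 0.0479 + j0.09285 A.
Step 6 — Convert to polar: |I| = 0.1045 A, ∠I = 62.7°.

I = 0.1045∠62.7° A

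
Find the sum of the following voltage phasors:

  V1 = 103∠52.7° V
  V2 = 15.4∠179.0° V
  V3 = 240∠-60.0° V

Step 1 — Convert each phasor to rectangular form:
  V1 = 103·(cos(52.7°) + j·sin(52.7°)) = 62.42 + j81.93 V
  V2 = 15.4·(cos(179.0°) + j·sin(179.0°)) = -15.4 + j0.2688 V
  V3 = 240·(cos(-60.0°) + j·sin(-60.0°)) = 120 - j207.8 V
Step 2 — Sum components: V_total = 167 - j125.6 V.
Step 3 — Convert to polar: |V_total| = 209 V, ∠V_total = -37.0°.

V_total = 209∠-37.0° V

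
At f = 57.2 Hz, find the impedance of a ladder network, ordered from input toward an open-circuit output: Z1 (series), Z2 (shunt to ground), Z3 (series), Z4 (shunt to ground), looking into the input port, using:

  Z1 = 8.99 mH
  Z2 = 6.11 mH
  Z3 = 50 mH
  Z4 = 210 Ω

Step 1 — Angular frequency: ω = 2π·f = 2π·57.2 = 359.4 rad/s.
Step 2 — Component impedances:
  Z1: Z = jωL = j·359.4·0.00899 = 0 + j3.231 Ω
  Z2: Z = jωL = j·359.4·0.00611 = 0 + j2.196 Ω
  Z3: Z = jωL = j·359.4·0.05 = 0 + j17.97 Ω
  Z4: Z = R = 210 Ω
Step 3 — Ladder network (open output): work backward from the far end, alternating series and parallel combinations. Z_in = 0.02275 + j5.425 Ω = 5.425∠89.8° Ω.

Z = 0.02275 + j5.425 Ω = 5.425∠89.8° Ω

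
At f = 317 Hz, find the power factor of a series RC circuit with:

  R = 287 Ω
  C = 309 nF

Step 1 — Angular frequency: ω = 2π·f = 2π·317 = 1992 rad/s.
Step 2 — Component impedances:
  R: Z = R = 287 Ω
  C: Z = 1/(jωC) = -j/(ω·C) = 0 - j1625 Ω
Step 3 — Series combination: Z_total = R + C = 287 - j1625 Ω = 1650∠-80.0° Ω.
Step 4 — Power factor: PF = cos(φ) = Re(Z)/|Z| = 287/1650 = 0.1739.
Step 5 — Type: Im(Z) = -1625 ⇒ leading (phase φ = -80.0°).

PF = 0.1739 (leading, φ = -80.0°)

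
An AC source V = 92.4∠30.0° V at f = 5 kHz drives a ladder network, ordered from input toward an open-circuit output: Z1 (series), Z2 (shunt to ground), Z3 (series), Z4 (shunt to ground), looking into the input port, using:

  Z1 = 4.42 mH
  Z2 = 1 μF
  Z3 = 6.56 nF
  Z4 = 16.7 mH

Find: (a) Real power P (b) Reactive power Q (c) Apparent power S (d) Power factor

Step 1 — Angular frequency: ω = 2π·f = 2π·5000 = 3.142e+04 rad/s.
Step 2 — Component impedances:
  Z1: Z = jωL = j·3.142e+04·0.00442 = 0 + j138.9 Ω
  Z2: Z = 1/(jωC) = -j/(ω·C) = 0 - j31.83 Ω
  Z3: Z = 1/(jωC) = -j/(ω·C) = 0 - j4852 Ω
  Z4: Z = jωL = j·3.142e+04·0.0167 = 0 + j524.6 Ω
Step 3 — Ladder network (open output): work backward from the far end, alternating series and parallel combinations. Z_in = 0 + j107.3 Ω = 107.3∠90.0° Ω.
Step 4 — Source phasor: V = 92.4∠30.0° V = 80.02 + j46.2 V.
Step 5 — Current: I = V / Z = 0.4307 - j0.746 A = 0.8615∠-60.0° A.
Step 6 — Complex power: S = V·I* = 0 + j79.6 VA.
Step 7 — Real power: P = Re(S) = 0 W.
Step 8 — Reactive power: Q = Im(S) = 79.6 VAR.
Step 9 — Apparent power: |S| = 79.6 VA.
Step 10 — Power factor: PF = P/|S| = 0 (lagging).

(a) P = 0 W  (b) Q = 79.6 VAR  (c) S = 79.6 VA  (d) PF = 0 (lagging)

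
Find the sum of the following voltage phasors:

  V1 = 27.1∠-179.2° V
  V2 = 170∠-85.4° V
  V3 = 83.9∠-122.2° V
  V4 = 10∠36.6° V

Step 1 — Convert each phasor to rectangular form:
  V1 = 27.1·(cos(-179.2°) + j·sin(-179.2°)) = -27.1 - j0.3784 V
  V2 = 170·(cos(-85.4°) + j·sin(-85.4°)) = 13.63 - j169.5 V
  V3 = 83.9·(cos(-122.2°) + j·sin(-122.2°)) = -44.71 - j71 V
  V4 = 10·(cos(36.6°) + j·sin(36.6°)) = 8.028 + j5.962 V
Step 2 — Sum components: V_total = -50.14 - j234.9 V.
Step 3 — Convert to polar: |V_total| = 240.2 V, ∠V_total = -102.1°.

V_total = 240.2∠-102.1° V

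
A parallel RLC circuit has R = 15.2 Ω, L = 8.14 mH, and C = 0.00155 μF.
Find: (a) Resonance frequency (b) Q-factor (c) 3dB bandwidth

Step 1 — Resonance: ω₀ = 1/√(LC) = 1/√(0.00814·1.55e-09) = 2.815e+05 rad/s.
Step 2 — f₀ = ω₀/(2π) = 4.481e+04 Hz.
Step 3 — Parallel Q: Q = R/(ω₀L) = 15.2/(2.815e+05·0.00814) = 0.006633.
Step 4 — Bandwidth: Δω = ω₀/Q = 4.244e+07 rad/s; BW = Δω/(2π) = 6.755e+06 Hz.

(a) f₀ = 4.481e+04 Hz  (b) Q = 0.006633  (c) BW = 6.755e+06 Hz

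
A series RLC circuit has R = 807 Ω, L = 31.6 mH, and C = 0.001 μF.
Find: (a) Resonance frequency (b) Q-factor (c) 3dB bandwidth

Step 1 — Resonance: ω₀ = 1/√(LC) = 1/√(0.0316·1e-09) = 1.779e+05 rad/s.
Step 2 — f₀ = ω₀/(2π) = 2.831e+04 Hz.
Step 3 — Series Q: Q = ω₀L/R = 1.779e+05·0.0316/807 = 6.966.
Step 4 — Bandwidth: Δω = ω₀/Q = 2.554e+04 rad/s; BW = Δω/(2π) = 4064 Hz.

(a) f₀ = 2.831e+04 Hz  (b) Q = 6.966  (c) BW = 4064 Hz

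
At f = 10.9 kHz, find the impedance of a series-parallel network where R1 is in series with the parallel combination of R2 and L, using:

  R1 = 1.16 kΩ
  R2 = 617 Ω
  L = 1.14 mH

Step 1 — Angular frequency: ω = 2π·f = 2π·1.09e+04 = 6.849e+04 rad/s.
Step 2 — Component impedances:
  R1: Z = R = 1160 Ω
  R2: Z = R = 617 Ω
  L: Z = jωL = j·6.849e+04·0.00114 = 0 + j78.07 Ω
Step 3 — Parallel branch: R2 || L = 1/(1/R2 + 1/L) = 9.724 + j76.84 Ω.
Step 4 — Series with R1: Z_total = R1 + (R2 || L) = 1170 + j76.84 Ω = 1172∠3.8° Ω.

Z = 1170 + j76.84 Ω = 1172∠3.8° Ω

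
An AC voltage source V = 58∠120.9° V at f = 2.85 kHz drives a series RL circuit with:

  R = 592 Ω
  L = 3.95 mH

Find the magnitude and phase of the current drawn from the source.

Step 1 — Angular frequency: ω = 2π·f = 2π·2850 = 1.791e+04 rad/s.
Step 2 — Component impedances:
  R: Z = R = 592 Ω
  L: Z = jωL = j·1.791e+04·0.00395 = 0 + j70.73 Ω
Step 3 — Series combination: Z_total = R + L = 592 + j70.73 Ω = 596.2∠6.8° Ω.
Step 4 — Source phasor: V = 58∠120.9° V = -29.79 + j49.77 V.
Step 5 — Ohm's law: I = V / Z_total = (-29.79 + j49.77) / (592 + j70.73) = -0.0397 + j0.08881 A.
Step 6 — Convert to polar: |I| = 0.09728 A, ∠I = 114.1°.

I = 0.09728∠114.1° A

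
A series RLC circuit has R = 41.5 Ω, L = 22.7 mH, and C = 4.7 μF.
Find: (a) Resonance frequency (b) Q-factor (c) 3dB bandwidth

Step 1 — Resonance: ω₀ = 1/√(LC) = 1/√(0.0227·4.7e-06) = 3062 rad/s.
Step 2 — f₀ = ω₀/(2π) = 487.3 Hz.
Step 3 — Series Q: Q = ω₀L/R = 3062·0.0227/41.5 = 1.675.
Step 4 — Bandwidth: Δω = ω₀/Q = 1828 rad/s; BW = Δω/(2π) = 291 Hz.

(a) f₀ = 487.3 Hz  (b) Q = 1.675  (c) BW = 291 Hz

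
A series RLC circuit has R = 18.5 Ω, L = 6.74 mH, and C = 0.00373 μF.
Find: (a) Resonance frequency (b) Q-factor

Step 1 — Resonance condition Im(Z)=0 gives ω₀ = 1/√(LC).
Step 2 — ω₀ = 1/√(0.00674·3.73e-09) = 1.994e+05 rad/s.
Step 3 — f₀ = ω₀/(2π) = 3.174e+04 Hz.
Step 4 — Series Q: Q = ω₀L/R = 1.994e+05·0.00674/18.5 = 72.66.

(a) f₀ = 3.174e+04 Hz  (b) Q = 72.66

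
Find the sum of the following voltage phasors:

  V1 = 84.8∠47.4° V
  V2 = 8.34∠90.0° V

Step 1 — Convert each phasor to rectangular form:
  V1 = 84.8·(cos(47.4°) + j·sin(47.4°)) = 57.4 + j62.42 V
  V2 = 8.34·(cos(90.0°) + j·sin(90.0°)) = 0 + j8.34 V
Step 2 — Sum components: V_total = 57.4 + j70.76 V.
Step 3 — Convert to polar: |V_total| = 91.11 V, ∠V_total = 51.0°.

V_total = 91.11∠51.0° V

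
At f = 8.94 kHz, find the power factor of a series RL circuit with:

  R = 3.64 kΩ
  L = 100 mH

Step 1 — Angular frequency: ω = 2π·f = 2π·8940 = 5.617e+04 rad/s.
Step 2 — Component impedances:
  R: Z = R = 3640 Ω
  L: Z = jωL = j·5.617e+04·0.1 = 0 + j5617 Ω
Step 3 — Series combination: Z_total = R + L = 3640 + j5617 Ω = 6693∠57.1° Ω.
Step 4 — Power factor: PF = cos(φ) = Re(Z)/|Z| = 3640/6693.4 = 0.5438.
Step 5 — Type: Im(Z) = 5617 ⇒ lagging (phase φ = 57.1°).

PF = 0.5438 (lagging, φ = 57.1°)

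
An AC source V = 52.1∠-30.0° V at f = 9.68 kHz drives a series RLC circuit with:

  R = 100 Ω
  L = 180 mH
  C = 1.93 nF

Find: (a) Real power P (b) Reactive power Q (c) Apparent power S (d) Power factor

Step 1 — Angular frequency: ω = 2π·f = 2π·9680 = 6.082e+04 rad/s.
Step 2 — Component impedances:
  R: Z = R = 100 Ω
  L: Z = jωL = j·6.082e+04·0.18 = 0 + j1.095e+04 Ω
  C: Z = 1/(jωC) = -j/(ω·C) = 0 - j8519 Ω
Step 3 — Series combination: Z_total = R + L + C = 100 + j2429 Ω = 2431∠87.6° Ω.
Step 4 — Source phasor: V = 52.1∠-30.0° V = 45.12 - j26.05 V.
Step 5 — Current: I = V / Z = -0.009944 - j0.01899 A = 0.02143∠-117.6° A.
Step 6 — Complex power: S = V·I* = 0.04593 + j1.116 VA.
Step 7 — Real power: P = Re(S) = 0.04593 W.
Step 8 — Reactive power: Q = Im(S) = 1.116 VAR.
Step 9 — Apparent power: |S| = 1.117 VA.
Step 10 — Power factor: PF = P/|S| = 0.04114 (lagging).

(a) P = 0.04593 W  (b) Q = 1.116 VAR  (c) S = 1.117 VA  (d) PF = 0.04114 (lagging)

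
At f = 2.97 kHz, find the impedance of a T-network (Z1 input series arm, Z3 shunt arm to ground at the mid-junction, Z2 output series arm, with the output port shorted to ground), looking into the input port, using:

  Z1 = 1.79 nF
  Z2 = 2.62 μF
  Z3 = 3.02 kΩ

Step 1 — Angular frequency: ω = 2π·f = 2π·2970 = 1.866e+04 rad/s.
Step 2 — Component impedances:
  Z1: Z = 1/(jωC) = -j/(ω·C) = 0 - j2.994e+04 Ω
  Z2: Z = 1/(jωC) = -j/(ω·C) = 0 - j20.45 Ω
  Z3: Z = R = 3020 Ω
Step 3 — With the output port shorted to ground, the output series arm Z2 runs from the junction to ground; the shunt arm Z3 also runs from the junction to ground. They appear in parallel: Z3 || Z2 = 0.1385 - j20.45 Ω.
Step 4 — Series with input arm Z1: Z_in = Z1 + (Z3 || Z2) = 0.1385 - j2.996e+04 Ω = 2.996e+04∠-90.0° Ω.

Z = 0.1385 - j2.996e+04 Ω = 2.996e+04∠-90.0° Ω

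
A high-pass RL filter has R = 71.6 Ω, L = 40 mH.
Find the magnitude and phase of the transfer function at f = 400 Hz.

Step 1 — Angular frequency: ω = 2π·400 = 2513 rad/s.
Step 2 — Transfer function: H(jω) = jωL/(R + jωL).
Step 3 — Numerator jωL = j·100.5; denominator R + jωL = 71.6 + j100.5.
Step 4 — H = 0.6635 + j0.4725.
Step 5 — Magnitude: |H| = 0.8145 (-1.8 dB); phase: φ = 35.5°.

|H| = 0.8145 (-1.8 dB), φ = 35.5°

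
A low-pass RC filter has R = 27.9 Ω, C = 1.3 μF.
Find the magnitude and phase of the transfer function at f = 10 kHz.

Step 1 — Angular frequency: ω = 2π·1e+04 = 6.283e+04 rad/s.
Step 2 — Transfer function: H(jω) = 1/(1 + jωRC).
Step 3 — Denominator: 1 + jωRC = 1 + j·6.283e+04·27.9·1.3e-06 = 1 + j2.279.
Step 4 — H = 0.1615 - j0.368.
Step 5 — Magnitude: |H| = 0.4018 (-7.9 dB); phase: φ = -66.3°.

|H| = 0.4018 (-7.9 dB), φ = -66.3°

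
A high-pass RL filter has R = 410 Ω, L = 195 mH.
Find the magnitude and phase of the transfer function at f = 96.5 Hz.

Step 1 — Angular frequency: ω = 2π·96.5 = 606.3 rad/s.
Step 2 — Transfer function: H(jω) = jωL/(R + jωL).
Step 3 — Numerator jωL = j·118.2; denominator R + jωL = 410 + j118.2.
Step 4 — H = 0.07678 + j0.2662.
Step 5 — Magnitude: |H| = 0.2771 (-11.1 dB); phase: φ = 73.9°.

|H| = 0.2771 (-11.1 dB), φ = 73.9°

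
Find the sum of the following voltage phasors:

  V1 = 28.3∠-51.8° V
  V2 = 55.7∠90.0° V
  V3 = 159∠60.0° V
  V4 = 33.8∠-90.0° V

Step 1 — Convert each phasor to rectangular form:
  V1 = 28.3·(cos(-51.8°) + j·sin(-51.8°)) = 17.5 - j22.24 V
  V2 = 55.7·(cos(90.0°) + j·sin(90.0°)) = 0 + j55.7 V
  V3 = 159·(cos(60.0°) + j·sin(60.0°)) = 79.5 + j137.7 V
  V4 = 33.8·(cos(-90.0°) + j·sin(-90.0°)) = 0 - j33.8 V
Step 2 — Sum components: V_total = 97 + j137.4 V.
Step 3 — Convert to polar: |V_total| = 168.2 V, ∠V_total = 54.8°.

V_total = 168.2∠54.8° V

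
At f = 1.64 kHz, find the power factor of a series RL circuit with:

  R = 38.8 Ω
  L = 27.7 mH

Step 1 — Angular frequency: ω = 2π·f = 2π·1640 = 1.03e+04 rad/s.
Step 2 — Component impedances:
  R: Z = R = 38.8 Ω
  L: Z = jωL = j·1.03e+04·0.0277 = 0 + j285.4 Ω
Step 3 — Series combination: Z_total = R + L = 38.8 + j285.4 Ω = 288.1∠82.3° Ω.
Step 4 — Power factor: PF = cos(φ) = Re(Z)/|Z| = 38.8/288.1 = 0.1347.
Step 5 — Type: Im(Z) = 285.4 ⇒ lagging (phase φ = 82.3°).

PF = 0.1347 (lagging, φ = 82.3°)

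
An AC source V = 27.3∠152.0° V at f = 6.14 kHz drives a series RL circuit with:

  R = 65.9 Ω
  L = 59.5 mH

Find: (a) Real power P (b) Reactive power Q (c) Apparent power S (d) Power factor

Step 1 — Angular frequency: ω = 2π·f = 2π·6140 = 3.858e+04 rad/s.
Step 2 — Component impedances:
  R: Z = R = 65.9 Ω
  L: Z = jωL = j·3.858e+04·0.0595 = 0 + j2295 Ω
Step 3 — Series combination: Z_total = R + L = 65.9 + j2295 Ω = 2296∠88.4° Ω.
Step 4 — Source phasor: V = 27.3∠152.0° V = -24.1 + j12.82 V.
Step 5 — Current: I = V / Z = 0.005278 + j0.01065 A = 0.01189∠63.6° A.
Step 6 — Complex power: S = V·I* = 0.009314 + j0.3244 VA.
Step 7 — Real power: P = Re(S) = 0.009314 W.
Step 8 — Reactive power: Q = Im(S) = 0.3244 VAR.
Step 9 — Apparent power: |S| = 0.3245 VA.
Step 10 — Power factor: PF = P/|S| = 0.0287 (lagging).

(a) P = 0.009314 W  (b) Q = 0.3244 VAR  (c) S = 0.3245 VA  (d) PF = 0.0287 (lagging)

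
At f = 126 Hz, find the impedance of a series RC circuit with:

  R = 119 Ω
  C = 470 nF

Step 1 — Angular frequency: ω = 2π·f = 2π·126 = 791.7 rad/s.
Step 2 — Component impedances:
  R: Z = R = 119 Ω
  C: Z = 1/(jωC) = -j/(ω·C) = 0 - j2688 Ω
Step 3 — Series combination: Z_total = R + C = 119 - j2688 Ω = 2690∠-87.5° Ω.

Z = 119 - j2688 Ω = 2690∠-87.5° Ω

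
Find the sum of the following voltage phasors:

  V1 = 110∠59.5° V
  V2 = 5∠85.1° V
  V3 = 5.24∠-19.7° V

Step 1 — Convert each phasor to rectangular form:
  V1 = 110·(cos(59.5°) + j·sin(59.5°)) = 55.83 + j94.78 V
  V2 = 5·(cos(85.1°) + j·sin(85.1°)) = 0.4271 + j4.982 V
  V3 = 5.24·(cos(-19.7°) + j·sin(-19.7°)) = 4.933 - j1.766 V
Step 2 — Sum components: V_total = 61.19 + j97.99 V.
Step 3 — Convert to polar: |V_total| = 115.5 V, ∠V_total = 58.0°.

V_total = 115.5∠58.0° V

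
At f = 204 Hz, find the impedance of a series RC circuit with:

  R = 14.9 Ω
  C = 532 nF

Step 1 — Angular frequency: ω = 2π·f = 2π·204 = 1282 rad/s.
Step 2 — Component impedances:
  R: Z = R = 14.9 Ω
  C: Z = 1/(jωC) = -j/(ω·C) = 0 - j1466 Ω
Step 3 — Series combination: Z_total = R + C = 14.9 - j1466 Ω = 1467∠-89.4° Ω.

Z = 14.9 - j1466 Ω = 1467∠-89.4° Ω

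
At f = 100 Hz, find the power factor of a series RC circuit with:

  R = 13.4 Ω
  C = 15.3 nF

Step 1 — Angular frequency: ω = 2π·f = 2π·100 = 628.3 rad/s.
Step 2 — Component impedances:
  R: Z = R = 13.4 Ω
  C: Z = 1/(jωC) = -j/(ω·C) = 0 - j1.04e+05 Ω
Step 3 — Series combination: Z_total = R + C = 13.4 - j1.04e+05 Ω = 1.04e+05∠-90.0° Ω.
Step 4 — Power factor: PF = cos(φ) = Re(Z)/|Z| = 13.4/1.04e+05 = 0.0001288.
Step 5 — Type: Im(Z) = -1.04e+05 ⇒ leading (phase φ = -90.0°).

PF = 0.0001288 (leading, φ = -90.0°)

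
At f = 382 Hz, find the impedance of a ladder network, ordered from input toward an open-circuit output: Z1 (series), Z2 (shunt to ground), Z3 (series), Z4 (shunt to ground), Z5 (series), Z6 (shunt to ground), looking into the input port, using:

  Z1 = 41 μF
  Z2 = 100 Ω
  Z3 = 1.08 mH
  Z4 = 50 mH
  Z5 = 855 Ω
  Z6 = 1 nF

Step 1 — Angular frequency: ω = 2π·f = 2π·382 = 2400 rad/s.
Step 2 — Component impedances:
  Z1: Z = 1/(jωC) = -j/(ω·C) = 0 - j10.16 Ω
  Z2: Z = R = 100 Ω
  Z3: Z = jωL = j·2400·0.00108 = 0 + j2.592 Ω
  Z4: Z = jωL = j·2400·0.05 = 0 + j120 Ω
  Z5: Z = R = 855 Ω
  Z6: Z = 1/(jωC) = -j/(ω·C) = 0 - j4.166e+05 Ω
Step 3 — Ladder network (open output): work backward from the far end, alternating series and parallel combinations. Z_in = 60.06 + j38.81 Ω = 71.51∠32.9° Ω.

Z = 60.06 + j38.81 Ω = 71.51∠32.9° Ω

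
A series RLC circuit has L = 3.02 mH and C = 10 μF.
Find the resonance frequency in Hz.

Step 1 — Resonance condition Im(Z)=0 gives ω₀ = 1/√(LC).
Step 2 — ω₀ = 1/√(0.00302·1e-05) = 5754 rad/s.
Step 3 — f₀ = ω₀/(2π) = 915.8 Hz.

f₀ = 915.8 Hz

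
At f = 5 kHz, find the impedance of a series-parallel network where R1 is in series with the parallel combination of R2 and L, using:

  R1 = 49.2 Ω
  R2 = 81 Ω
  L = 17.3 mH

Step 1 — Angular frequency: ω = 2π·f = 2π·5000 = 3.142e+04 rad/s.
Step 2 — Component impedances:
  R1: Z = R = 49.2 Ω
  R2: Z = R = 81 Ω
  L: Z = jωL = j·3.142e+04·0.0173 = 0 + j543.5 Ω
Step 3 — Parallel branch: R2 || L = 1/(1/R2 + 1/L) = 79.24 + j11.81 Ω.
Step 4 — Series with R1: Z_total = R1 + (R2 || L) = 128.4 + j11.81 Ω = 129∠5.3° Ω.

Z = 128.4 + j11.81 Ω = 129∠5.3° Ω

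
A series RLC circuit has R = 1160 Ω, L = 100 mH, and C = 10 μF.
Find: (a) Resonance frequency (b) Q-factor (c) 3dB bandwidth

Step 1 — Resonance condition Im(Z)=0 gives ω₀ = 1/√(LC).
Step 2 — ω₀ = 1/√(0.1·1e-05) = 1000 rad/s.
Step 3 — f₀ = ω₀/(2π) = 159.2 Hz.
Step 4 — Series Q: Q = ω₀L/R = 1000·0.1/1160 = 0.08621.
Step 5 — 3dB bandwidth: Δω = ω₀/Q = 1.16e+04 rad/s; BW = Δω/(2π) = 1846 Hz.

(a) f₀ = 159.2 Hz  (b) Q = 0.08621  (c) BW = 1846 Hz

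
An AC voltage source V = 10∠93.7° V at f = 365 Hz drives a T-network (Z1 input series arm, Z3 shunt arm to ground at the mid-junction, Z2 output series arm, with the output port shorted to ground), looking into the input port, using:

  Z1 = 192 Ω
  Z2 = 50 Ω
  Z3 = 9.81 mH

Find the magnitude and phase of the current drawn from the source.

Step 1 — Angular frequency: ω = 2π·f = 2π·365 = 2293 rad/s.
Step 2 — Component impedances:
  Z1: Z = R = 192 Ω
  Z2: Z = R = 50 Ω
  Z3: Z = jωL = j·2293·0.00981 = 0 + j22.5 Ω
Step 3 — With the output port shorted to ground, the output series arm Z2 runs from the junction to ground; the shunt arm Z3 also runs from the junction to ground. They appear in parallel: Z3 || Z2 = 8.419 + j18.71 Ω.
Step 4 — Series with input arm Z1: Z_in = Z1 + (Z3 || Z2) = 200.4 + j18.71 Ω = 201.3∠5.3° Ω.
Step 5 — Source phasor: V = 10∠93.7° V = -0.6453 + j9.979 V.
Step 6 — Ohm's law: I = V / Z_total = (-0.6453 + j9.979) / (200.4 + j18.71) = 0.001416 + j0.04966 A.
Step 7 — Convert to polar: |I| = 0.04968 A, ∠I = 88.4°.

I = 0.04968∠88.4° A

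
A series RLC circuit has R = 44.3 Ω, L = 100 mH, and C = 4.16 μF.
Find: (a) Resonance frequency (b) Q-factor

Step 1 — Resonance condition Im(Z)=0 gives ω₀ = 1/√(LC).
Step 2 — ω₀ = 1/√(0.1·4.16e-06) = 1550 rad/s.
Step 3 — f₀ = ω₀/(2π) = 246.8 Hz.
Step 4 — Series Q: Q = ω₀L/R = 1550·0.1/44.3 = 3.5.

(a) f₀ = 246.8 Hz  (b) Q = 3.5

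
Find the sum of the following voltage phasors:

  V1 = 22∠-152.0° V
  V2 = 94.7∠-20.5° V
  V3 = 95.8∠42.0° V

Step 1 — Convert each phasor to rectangular form:
  V1 = 22·(cos(-152.0°) + j·sin(-152.0°)) = -19.42 - j10.33 V
  V2 = 94.7·(cos(-20.5°) + j·sin(-20.5°)) = 88.7 - j33.16 V
  V3 = 95.8·(cos(42.0°) + j·sin(42.0°)) = 71.19 + j64.1 V
Step 2 — Sum components: V_total = 140.5 + j20.61 V.
Step 3 — Convert to polar: |V_total| = 142 V, ∠V_total = 8.3°.

V_total = 142∠8.3° V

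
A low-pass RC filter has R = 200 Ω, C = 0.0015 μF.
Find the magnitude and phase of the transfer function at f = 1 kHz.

Step 1 — Angular frequency: ω = 2π·1000 = 6283 rad/s.
Step 2 — Transfer function: H(jω) = 1/(1 + jωRC).
Step 3 — Denominator: 1 + jωRC = 1 + j·6283·200·1.5e-09 = 1 + j0.001885.
Step 4 — H = 1 - j0.001885.
Step 5 — Magnitude: |H| = 1 (-0.0 dB); phase: φ = -0.1°.

|H| = 1 (-0.0 dB), φ = -0.1°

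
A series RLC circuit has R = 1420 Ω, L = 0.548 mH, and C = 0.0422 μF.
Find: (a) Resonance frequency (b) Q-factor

Step 1 — Resonance condition Im(Z)=0 gives ω₀ = 1/√(LC).
Step 2 — ω₀ = 1/√(0.000548·4.22e-08) = 2.079e+05 rad/s.
Step 3 — f₀ = ω₀/(2π) = 3.31e+04 Hz.
Step 4 — Series Q: Q = ω₀L/R = 2.079e+05·0.000548/1420 = 0.08025.

(a) f₀ = 3.31e+04 Hz  (b) Q = 0.08025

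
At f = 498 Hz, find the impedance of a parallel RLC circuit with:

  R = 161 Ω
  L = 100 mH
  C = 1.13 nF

Step 1 — Angular frequency: ω = 2π·f = 2π·498 = 3129 rad/s.
Step 2 — Component impedances:
  R: Z = R = 161 Ω
  L: Z = jωL = j·3129·0.1 = 0 + j312.9 Ω
  C: Z = 1/(jωC) = -j/(ω·C) = 0 - j2.828e+05 Ω
Step 3 — Parallel combination: 1/Z_total = 1/R + 1/L + 1/C; Z_total = 127.4 + j65.46 Ω = 143.2∠27.2° Ω.

Z = 127.4 + j65.46 Ω = 143.2∠27.2° Ω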